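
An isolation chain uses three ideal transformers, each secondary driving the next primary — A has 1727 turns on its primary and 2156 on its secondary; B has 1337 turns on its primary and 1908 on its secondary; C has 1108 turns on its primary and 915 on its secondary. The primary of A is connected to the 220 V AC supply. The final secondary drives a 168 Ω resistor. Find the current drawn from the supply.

I_supply ≈ 2.83 A

After A: V = 220.00 × 2156/1727 = 274.65 V.
After B: V = 274.65 × 1908/1337 = 391.95 V.
After C: V = 391.95 × 915/1108 = 323.67 V.
I_load = 323.67/168 = 1.9266 A, so P_out = 323.67 × 1.9266 = 623.60 W.
All ideal ⇒ P_in = P_out, so I_supply = 623.60/220 = 2.83 A.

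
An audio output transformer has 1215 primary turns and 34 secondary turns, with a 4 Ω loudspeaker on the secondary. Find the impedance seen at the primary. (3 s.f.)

Z_p = (N_p/N_s)² × Z_s = (1215/34)² × 4 = 5110 Ω.

Z_p ≈ 5110 Ω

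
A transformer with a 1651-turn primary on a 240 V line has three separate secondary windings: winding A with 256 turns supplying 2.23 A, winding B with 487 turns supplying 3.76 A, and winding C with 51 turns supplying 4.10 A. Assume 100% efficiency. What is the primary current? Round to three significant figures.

V_A = 240 × 256/1651 = 37.214 V; V_B = 240 × 487/1651 = 70.793 V; V_C = 240 × 51/1651 = 7.4137 V.
P_out = V_A I_A + V_B I_B + V_C I_C = 37.214×2.23 + 70.793×3.76 + 7.4137×4.10 = 82.987 + 266.18 + 30.396 = 379.57 W.
Ideal ⇒ P_in = P_out, so I_p = P_out/V_p = 379.57/240 = 1.58 A.

I_p ≈ 1.58 A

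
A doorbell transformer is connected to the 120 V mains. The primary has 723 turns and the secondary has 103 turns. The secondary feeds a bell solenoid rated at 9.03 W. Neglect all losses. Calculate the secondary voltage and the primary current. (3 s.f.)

V_s ≈ 17.1 V, I_p ≈ 0.0753 A

V_s = V_p × N_s/N_p = 120 × 103/723 = 17.095 V.
I_s = P/V_s = 9.03/17.095 = 0.52821 A.
I_p = I_s × N_s/N_p = 0.52821 × 103/723 = 0.0753 A.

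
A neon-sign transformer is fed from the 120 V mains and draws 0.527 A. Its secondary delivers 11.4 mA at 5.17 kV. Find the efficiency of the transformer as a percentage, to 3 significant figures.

η ≈ 93.2%

P_in = 120 × 0.527 = 63.2400 W.
P_out = 5170 × 0.0114 = 58.9380 W.
η = P_out/P_in = 58.9380/63.2400 = 0.932.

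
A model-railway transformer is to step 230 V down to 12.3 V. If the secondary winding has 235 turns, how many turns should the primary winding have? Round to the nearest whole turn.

N_p/N_s = V_p/V_s, so N_p = 235 × 230/12.3 = 4394.3 ≈ 4394 turns.

N_p = 4394 turns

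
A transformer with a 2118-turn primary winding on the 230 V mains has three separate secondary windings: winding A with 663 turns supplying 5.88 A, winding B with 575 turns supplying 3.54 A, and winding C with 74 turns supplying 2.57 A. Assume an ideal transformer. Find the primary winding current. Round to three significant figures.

I_p ≈ 2.89 A

V_A = 230 × 663/2118 = 71.997 V; V_B = 230 × 575/2118 = 62.441 V; V_C = 230 × 74/2118 = 8.0359 V.
P_out = V_A I_A + V_B I_B + V_C I_C = 71.997×5.88 + 62.441×3.54 + 8.0359×2.57 = 423.34 + 221.04 + 20.652 = 665.04 W.
Ideal ⇒ P_in = P_out, so I_p = P_out/V_p = 665.04/230 = 2.89 A.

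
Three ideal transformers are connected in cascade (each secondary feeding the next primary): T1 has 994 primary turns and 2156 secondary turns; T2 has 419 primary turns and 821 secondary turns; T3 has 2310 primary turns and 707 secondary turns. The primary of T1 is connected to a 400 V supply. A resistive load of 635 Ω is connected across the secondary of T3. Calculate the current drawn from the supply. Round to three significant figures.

I_supply ≈ 1.07 A

Secondary of T1: V = 400.00 × 2156/994 = 867.61 V.
Secondary of T2: V = 867.61 × 821/419 = 1700.0 V.
Secondary of T3: V = 1700.0 × 707/2310 = 520.31 V.
I_load = 520.31/635 = 0.81938 A, so P_out = 520.31 × 0.81938 = 426.33 W.
All ideal ⇒ P_in = P_out, so I_supply = 426.33/400 = 1.07 A.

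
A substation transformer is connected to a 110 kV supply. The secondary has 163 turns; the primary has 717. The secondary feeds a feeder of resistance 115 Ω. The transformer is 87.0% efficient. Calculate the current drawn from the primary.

V_s = 110000 × 163/717 = 25007 V.
I_s = V_s/R = 25007/115 = 217.45 A.
P_out = V_s I_s = 25007 × 217.45 = 5.4378×10^6 W.
P_in = P_out/η = 5.4378×10^6/0.870 = 6.2504×10^6 W.
I_p = P_in/V_p = 6.2504×10^6/110000 = 56.8 A.

I_p ≈ 56.8 A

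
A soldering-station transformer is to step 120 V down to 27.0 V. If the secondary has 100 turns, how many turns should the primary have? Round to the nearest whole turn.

N_p = 444 turns

N_p/N_s = V_p/V_s, so N_p = 100 × 120/27.0 = 444.4 ≈ 444 turns.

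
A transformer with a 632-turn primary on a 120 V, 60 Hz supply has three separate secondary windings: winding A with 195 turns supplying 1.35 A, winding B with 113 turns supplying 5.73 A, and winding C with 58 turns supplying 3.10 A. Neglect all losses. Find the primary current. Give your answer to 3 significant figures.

V_A = 120 × 195/632 = 37.025 V; V_B = 120 × 113/632 = 21.456 V; V_C = 120 × 58/632 = 11.013 V.
P_out = V_A I_A + V_B I_B + V_C I_C = 37.025×1.35 + 21.456×5.73 + 11.013×3.10 = 49.984 + 122.94 + 34.139 = 207.06 W.
Ideal ⇒ P_in = P_out, so I_p = P_out/V_p = 207.06/120 = 1.73 A.

I_p ≈ 1.73 A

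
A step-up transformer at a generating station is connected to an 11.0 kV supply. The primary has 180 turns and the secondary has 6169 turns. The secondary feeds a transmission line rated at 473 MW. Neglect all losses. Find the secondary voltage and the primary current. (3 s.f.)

V_s ≈ 377000 V, I_p ≈ 43000 A

V_s = V_p × N_s/N_p = 11000 × 6169/180 = 376990 V.
I_s = P/V_s = 4.73×10^8/376990 = 1254.7 A.
I_p = I_s × N_s/N_p = 1254.7 × 6169/180 = 43000 A.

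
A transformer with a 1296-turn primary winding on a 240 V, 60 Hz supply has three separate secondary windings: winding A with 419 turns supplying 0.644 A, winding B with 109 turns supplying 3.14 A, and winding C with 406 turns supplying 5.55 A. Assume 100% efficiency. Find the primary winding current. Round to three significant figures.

I_p ≈ 2.21 A

V_A = 240 × 419/1296 = 77.593 V; V_B = 240 × 109/1296 = 20.185 V; V_C = 240 × 406/1296 = 75.185 V.
P_out = V_A I_A + V_B I_B + V_C I_C = 77.593×0.644 + 20.185×3.14 + 75.185×5.55 = 49.970 + 63.381 + 417.28 = 530.63 W.
Ideal ⇒ P_in = P_out, so I_p = P_out/V_p = 530.63/240 = 2.21 A.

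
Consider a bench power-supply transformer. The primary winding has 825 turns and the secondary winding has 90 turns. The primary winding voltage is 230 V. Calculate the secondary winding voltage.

V_s ≈ 25.1 V

V_s/V_p = N_s/N_p, so V_s = 230 × 90/825 = 25.1 V.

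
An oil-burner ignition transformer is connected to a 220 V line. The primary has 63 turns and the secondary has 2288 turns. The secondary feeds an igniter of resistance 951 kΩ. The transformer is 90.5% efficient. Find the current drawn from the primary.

I_p ≈ 0.337 A

V_s = 220 × 2288/63 = 7989.8 V.
I_s = V_s/R = 7989.8/951000 = 0.0084015 A.
P_out = V_s I_s = 7989.8 × 0.0084015 = 67.127 W.
P_in = P_out/η = 67.127/0.905 = 74.173 W.
I_p = P_in/V_p = 74.173/220 = 0.337 A.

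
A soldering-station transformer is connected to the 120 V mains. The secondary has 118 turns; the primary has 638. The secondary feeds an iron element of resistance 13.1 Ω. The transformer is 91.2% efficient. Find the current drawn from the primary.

I_p ≈ 0.344 A

V_s = 120 × 118/638 = 22.194 V.
I_s = V_s/R = 22.194/13.1 = 1.6942 A.
P_out = V_s I_s = 22.194 × 1.6942 = 37.602 W.
P_in = P_out/η = 37.602/0.912 = 41.231 W.
I_p = P_in/V_p = 41.231/120 = 0.344 A.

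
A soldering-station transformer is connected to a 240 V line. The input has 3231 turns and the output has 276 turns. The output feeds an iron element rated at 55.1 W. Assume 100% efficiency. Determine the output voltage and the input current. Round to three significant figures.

V_out = V_in × N_out/N_in = 240 × 276/3231 = 20.501 V.
I_out = P/V_out = 55.1/20.501 = 2.6876 A.
I_in = I_out × N_out/N_in = 2.6876 × 276/3231 = 0.230 A.

V_out ≈ 20.5 V, I_in ≈ 0.230 A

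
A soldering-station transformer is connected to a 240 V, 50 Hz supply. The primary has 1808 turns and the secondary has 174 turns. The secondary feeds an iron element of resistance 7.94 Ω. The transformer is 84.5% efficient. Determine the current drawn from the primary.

I_p ≈ 0.331 A

V_s = 240 × 174/1808 = 23.097 V.
I_s = V_s/R = 23.097/7.94 = 2.9090 A.
P_out = V_s I_s = 23.097 × 2.9090 = 67.190 W.
P_in = P_out/η = 67.190/0.845 = 79.515 W.
I_p = P_in/V_p = 79.515/240 = 0.331 A.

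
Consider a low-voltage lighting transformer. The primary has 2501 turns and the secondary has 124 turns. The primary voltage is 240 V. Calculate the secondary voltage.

V_s ≈ 11.9 V

V_s/V_p = N_s/N_p, so V_s = 240 × 124/2501 = 11.9 V.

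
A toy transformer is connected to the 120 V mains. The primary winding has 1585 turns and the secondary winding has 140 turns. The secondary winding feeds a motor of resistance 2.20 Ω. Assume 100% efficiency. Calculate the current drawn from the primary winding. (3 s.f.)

I_p ≈ 0.426 A

V_s = V_p × N_s/N_p = 120 × 140/1585 = 10.599 V.
I_s = V_s/R = 10.599/2.20 = 4.8179 A.
For an ideal transformer I_p N_p = I_s N_s, so I_p = 4.8179 × 140/1585 = 0.426 A.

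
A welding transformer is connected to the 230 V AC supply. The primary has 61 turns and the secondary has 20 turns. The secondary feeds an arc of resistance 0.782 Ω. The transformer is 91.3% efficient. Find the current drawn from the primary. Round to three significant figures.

V_s = 230 × 20/61 = 75.410 V.
I_s = V_s/R = 75.410/0.782 = 96.432 A.
P_out = V_s I_s = 75.410 × 96.432 = 7271.9 W.
P_in = P_out/η = 7271.9/0.913 = 7964.9 W.
I_p = P_in/V_p = 7964.9/230 = 34.6 A.

I_p ≈ 34.6 A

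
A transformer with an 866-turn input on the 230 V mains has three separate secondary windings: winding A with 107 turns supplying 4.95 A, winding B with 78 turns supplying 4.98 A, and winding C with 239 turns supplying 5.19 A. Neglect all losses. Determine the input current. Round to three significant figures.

V_A = 230 × 107/866 = 28.418 V; V_B = 230 × 78/866 = 20.716 V; V_C = 230 × 239/866 = 63.476 V.
P_out = V_A I_A + V_B I_B + V_C I_C = 28.418×4.95 + 20.716×4.98 + 63.476×5.19 = 140.67 + 103.17 + 329.44 = 573.27 W.
Ideal ⇒ P_in = P_out, so I_in = P_out/V_in = 573.27/230 = 2.49 A.

I_in ≈ 2.49 A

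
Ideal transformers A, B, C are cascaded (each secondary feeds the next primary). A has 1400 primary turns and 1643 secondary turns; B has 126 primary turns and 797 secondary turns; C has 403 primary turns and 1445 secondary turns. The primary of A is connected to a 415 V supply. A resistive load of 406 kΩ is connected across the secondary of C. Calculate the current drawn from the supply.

I_supply ≈ 0.724 A

After A: V = 415.00 × 1643/1400 = 487.03 V.
After B: V = 487.03 × 797/126 = 3080.7 V.
After C: V = 3080.7 × 1445/403 = 11046 V.
I_load = 11046/406000 = 0.027207 A, so P_out = 11046 × 0.027207 = 300.53 W.
All ideal ⇒ P_in = P_out, so I_supply = 300.53/415 = 0.724 A.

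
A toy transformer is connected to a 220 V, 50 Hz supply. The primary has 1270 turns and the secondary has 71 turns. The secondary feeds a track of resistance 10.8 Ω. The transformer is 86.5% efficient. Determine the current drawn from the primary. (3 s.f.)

V_s = 220 × 71/1270 = 12.299 V.
I_s = V_s/R = 12.299/10.8 = 1.1388 A.
P_out = V_s I_s = 12.299 × 1.1388 = 14.007 W.
P_in = P_out/η = 14.007/0.865 = 16.193 W.
I_p = P_in/V_p = 16.193/220 = 0.0736 A.

I_p ≈ 0.0736 A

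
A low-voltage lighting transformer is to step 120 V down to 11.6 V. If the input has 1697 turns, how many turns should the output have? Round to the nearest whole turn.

N_out/N_in = V_out/V_in, so N_out = 1697 × 11.6/120 = 164.0 ≈ 164 turns.

N_out = 164 turns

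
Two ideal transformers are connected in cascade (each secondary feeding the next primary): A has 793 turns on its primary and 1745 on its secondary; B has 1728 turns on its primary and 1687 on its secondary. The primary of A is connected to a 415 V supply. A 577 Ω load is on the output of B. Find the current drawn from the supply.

Secondary of A: V = 415.00 × 1745/793 = 913.21 V.
Secondary of B: V = 913.21 × 1687/1728 = 891.54 V.
I_load = 891.54/577 = 1.5451 A, so P_out = 891.54 × 1.5451 = 1377.6 W.
All ideal ⇒ P_in = P_out, so I_supply = 1377.6/415 = 3.32 A.

I_supply ≈ 3.32 A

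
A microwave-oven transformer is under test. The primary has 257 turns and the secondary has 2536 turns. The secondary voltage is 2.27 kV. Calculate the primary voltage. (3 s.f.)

V_p ≈ 230 V

V_p/V_s = N_p/N_s, so V_p = 2270 × 257/2536 = 230 V.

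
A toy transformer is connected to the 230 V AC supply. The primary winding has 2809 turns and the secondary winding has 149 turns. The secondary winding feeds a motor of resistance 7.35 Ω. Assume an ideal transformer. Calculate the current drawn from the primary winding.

I_p ≈ 0.0880 A

V_s = V_p × N_s/N_p = 230 × 149/2809 = 12.200 V.
I_s = V_s/R = 12.200/7.35 = 1.6599 A.
For an ideal transformer I_p N_p = I_s N_s, so I_p = 1.6599 × 149/2809 = 0.0880 A.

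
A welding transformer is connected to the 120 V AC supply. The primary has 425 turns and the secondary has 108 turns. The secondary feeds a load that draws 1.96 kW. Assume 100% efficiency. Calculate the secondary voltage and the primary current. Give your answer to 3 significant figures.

V_s = V_p × N_s/N_p = 120 × 108/425 = 30.494 V.
I_s = P/V_s = 1960/30.494 = 64.275 A.
I_p = I_s × N_s/N_p = 64.275 × 108/425 = 16.3 A.

V_s ≈ 30.5 V, I_p ≈ 16.3 A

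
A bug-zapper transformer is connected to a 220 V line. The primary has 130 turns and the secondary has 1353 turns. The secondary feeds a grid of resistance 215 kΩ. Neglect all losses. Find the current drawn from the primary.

I_p ≈ 0.111 A

V_s = V_p × N_s/N_p = 220 × 1353/130 = 2289.7 V.
I_s = V_s/R = 2289.7/215000 = 0.010650 A.
For an ideal transformer I_p N_p = I_s N_s, so I_p = 0.010650 × 1353/130 = 0.111 A.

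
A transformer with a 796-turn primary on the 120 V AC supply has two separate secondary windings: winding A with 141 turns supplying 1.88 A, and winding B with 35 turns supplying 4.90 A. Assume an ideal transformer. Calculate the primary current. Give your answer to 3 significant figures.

I_p ≈ 0.548 A

V_A = 120 × 141/796 = 21.256 V; V_B = 120 × 35/796 = 5.2764 V.
P_out = V_A I_A + V_B I_B = 21.256×1.88 + 5.2764×4.90 = 39.962 + 25.854 = 65.816 W.
Ideal ⇒ P_in = P_out, so I_p = P_out/V_p = 65.816/120 = 0.548 A.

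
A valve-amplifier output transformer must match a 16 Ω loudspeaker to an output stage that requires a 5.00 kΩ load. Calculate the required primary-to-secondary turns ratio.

Z_p/Z_s = (N_p/N_s)², so N_p/N_s = √(5000/16) = √312 = 17.7.

N_p/N_s ≈ 17.7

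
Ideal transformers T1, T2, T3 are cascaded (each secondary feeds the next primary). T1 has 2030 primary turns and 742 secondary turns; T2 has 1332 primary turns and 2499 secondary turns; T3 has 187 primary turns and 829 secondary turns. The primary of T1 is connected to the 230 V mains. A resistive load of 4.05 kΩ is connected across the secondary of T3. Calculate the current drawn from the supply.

I_supply ≈ 0.525 A

Secondary of T1: V = 230.00 × 742/2030 = 84.069 V.
Secondary of T2: V = 84.069 × 2499/1332 = 157.72 V.
Secondary of T3: V = 157.72 × 829/187 = 699.21 V.
I_load = 699.21/4050 = 0.17265 A, so P_out = 699.21 × 0.17265 = 120.72 W.
All ideal ⇒ P_in = P_out, so I_supply = 120.72/230 = 0.525 A.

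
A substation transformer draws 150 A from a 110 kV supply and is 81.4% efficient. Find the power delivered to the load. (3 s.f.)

P_out ≈ 1.34×10^7 W

P_in = V_in I_in = 110000 × 150 = 1.6500×10^7 W.
P_out = η P_in = 0.814 × 1.6500×10^7 = 1.34×10^7 W.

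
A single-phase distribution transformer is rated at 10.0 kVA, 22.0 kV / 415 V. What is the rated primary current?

I_p ≈ 0.455 A

I_p = S/V_p = 10000/22000 = 0.455 A.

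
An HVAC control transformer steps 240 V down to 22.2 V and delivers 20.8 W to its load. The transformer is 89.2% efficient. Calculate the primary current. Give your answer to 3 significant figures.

P_in = P_out/η = 20.8/0.892 = 23.318 W.
I_p = P_in/V_p = 23.318/240 = 0.0972 A.

I_p ≈ 0.0972 A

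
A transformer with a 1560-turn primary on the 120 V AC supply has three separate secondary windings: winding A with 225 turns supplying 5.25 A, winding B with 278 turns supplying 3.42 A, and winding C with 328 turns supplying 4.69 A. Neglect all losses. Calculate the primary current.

V_A = 120 × 225/1560 = 17.308 V; V_B = 120 × 278/1560 = 21.385 V; V_C = 120 × 328/1560 = 25.231 V.
P_out = V_A I_A + V_B I_B + V_C I_C = 17.308×5.25 + 21.385×3.42 + 25.231×4.69 = 90.865 + 73.135 + 118.33 = 282.33 W.
Ideal ⇒ P_in = P_out, so I_p = P_out/V_p = 282.33/120 = 2.35 A.

I_p ≈ 2.35 A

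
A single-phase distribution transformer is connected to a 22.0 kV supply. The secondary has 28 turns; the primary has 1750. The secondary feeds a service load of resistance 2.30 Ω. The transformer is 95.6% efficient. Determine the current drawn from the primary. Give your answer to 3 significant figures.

V_s = 22000 × 28/1750 = 352.00 V.
I_s = V_s/R = 352.00/2.30 = 153.04 A.
P_out = V_s I_s = 352.00 × 153.04 = 53871 W.
P_in = P_out/η = 53871/0.956 = 56351 W.
I_p = P_in/V_p = 56351/22000 = 2.56 A.

I_p ≈ 2.56 A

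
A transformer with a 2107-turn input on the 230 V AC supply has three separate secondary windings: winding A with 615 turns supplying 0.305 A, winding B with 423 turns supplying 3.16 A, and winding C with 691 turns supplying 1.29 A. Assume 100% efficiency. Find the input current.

V_A = 230 × 615/2107 = 67.133 V; V_B = 230 × 423/2107 = 46.175 V; V_C = 230 × 691/2107 = 75.430 V.
P_out = V_A I_A + V_B I_B + V_C I_C = 67.133×0.305 + 46.175×3.16 + 75.430×1.29 = 20.476 + 145.91 + 97.304 = 263.69 W.
Ideal ⇒ P_in = P_out, so I_in = P_out/V_in = 263.69/230 = 1.15 A.

I_in ≈ 1.15 A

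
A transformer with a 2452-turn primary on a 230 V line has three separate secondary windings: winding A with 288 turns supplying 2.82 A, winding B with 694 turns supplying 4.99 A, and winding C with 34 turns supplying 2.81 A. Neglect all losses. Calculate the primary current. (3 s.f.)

I_p ≈ 1.78 A

V_A = 230 × 288/2452 = 27.015 V; V_B = 230 × 694/2452 = 65.098 V; V_C = 230 × 34/2452 = 3.1892 V.
P_out = V_A I_A + V_B I_B + V_C I_C = 27.015×2.82 + 65.098×4.99 + 3.1892×2.81 = 76.181 + 324.84 + 8.9617 = 409.98 W.
Ideal ⇒ P_in = P_out, so I_p = P_out/V_p = 409.98/230 = 1.78 A.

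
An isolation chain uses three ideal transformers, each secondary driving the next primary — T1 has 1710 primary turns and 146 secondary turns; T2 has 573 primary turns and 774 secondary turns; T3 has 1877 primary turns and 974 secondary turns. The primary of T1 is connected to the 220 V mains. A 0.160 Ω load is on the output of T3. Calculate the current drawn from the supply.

I_supply ≈ 4.92 A

After T1: V = 220.00 × 146/1710 = 18.784 V.
After T2: V = 18.784 × 774/573 = 25.373 V.
After T3: V = 25.373 × 974/1877 = 13.166 V.
I_load = 13.166/0.160 = 82.289 A, so P_out = 13.166 × 82.289 = 1083.4 W.
All ideal ⇒ P_in = P_out, so I_supply = 1083.4/220 = 4.92 A.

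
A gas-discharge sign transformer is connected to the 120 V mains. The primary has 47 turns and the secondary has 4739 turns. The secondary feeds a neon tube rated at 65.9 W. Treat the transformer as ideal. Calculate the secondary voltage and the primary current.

V_s ≈ 12100 V, I_p ≈ 0.549 A

V_s = V_p × N_s/N_p = 120 × 4739/47 = 12100 V.
I_s = P/V_s = 65.9/12100 = 0.0054465 A.
I_p = I_s × N_s/N_p = 0.0054465 × 4739/47 = 0.549 A.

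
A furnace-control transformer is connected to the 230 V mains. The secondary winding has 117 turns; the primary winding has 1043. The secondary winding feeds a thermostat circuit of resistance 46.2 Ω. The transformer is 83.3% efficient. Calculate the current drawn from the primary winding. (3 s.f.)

V_s = 230 × 117/1043 = 25.801 V.
I_s = V_s/R = 25.801/46.2 = 0.55845 A.
P_out = V_s I_s = 25.801 × 0.55845 = 14.408 W.
P_in = P_out/η = 14.408/0.833 = 17.297 W.
I_p = P_in/V_p = 17.297/230 = 0.0752 A.

I_p ≈ 0.0752 A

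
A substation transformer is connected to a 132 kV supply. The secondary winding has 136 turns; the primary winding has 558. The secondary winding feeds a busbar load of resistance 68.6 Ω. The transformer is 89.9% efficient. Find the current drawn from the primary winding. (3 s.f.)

I_p ≈ 127 A

V_s = 132000 × 136/558 = 32172 V.
I_s = V_s/R = 32172/68.6 = 468.98 A.
P_out = V_s I_s = 32172 × 468.98 = 1.5088×10^7 W.
P_in = P_out/η = 1.5088×10^7/0.899 = 1.6783×10^7 W.
I_p = P_in/V_p = 1.6783×10^7/132000 = 127 A.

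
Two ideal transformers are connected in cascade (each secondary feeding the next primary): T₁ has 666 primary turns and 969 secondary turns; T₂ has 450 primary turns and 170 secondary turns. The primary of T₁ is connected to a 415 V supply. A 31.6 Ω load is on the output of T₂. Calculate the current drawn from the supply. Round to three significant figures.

Secondary of T₁: V = 415.00 × 969/666 = 603.81 V.
Secondary of T₂: V = 603.81 × 170/450 = 228.10 V.
I_load = 228.10/31.6 = 7.2185 A, so P_out = 228.10 × 7.2185 = 1646.6 W.
All ideal ⇒ P_in = P_out, so I_supply = 1646.6/415 = 3.97 A.

I_supply ≈ 3.97 A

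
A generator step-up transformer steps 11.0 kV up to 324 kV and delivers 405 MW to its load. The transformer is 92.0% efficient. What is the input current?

P_in = P_out/η = 4.05×10^8/0.920 = 4.4022×10^8 W.
I_in = P_in/V_in = 4.4022×10^8/11000 = 40000 A.

I_in ≈ 40000 A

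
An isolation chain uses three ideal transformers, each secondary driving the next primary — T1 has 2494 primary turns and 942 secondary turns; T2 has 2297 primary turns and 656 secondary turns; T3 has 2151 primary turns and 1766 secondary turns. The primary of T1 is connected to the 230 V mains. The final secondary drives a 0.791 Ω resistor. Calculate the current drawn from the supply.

I_supply ≈ 2.28 A

Secondary of T1: V = 230.00 × 942/2494 = 86.872 V.
Secondary of T2: V = 86.872 × 656/2297 = 24.810 V.
Secondary of T3: V = 24.810 × 1766/2151 = 20.369 V.
I_load = 20.369/0.791 = 25.751 A, so P_out = 20.369 × 25.751 = 524.53 W.
All ideal ⇒ P_in = P_out, so I_supply = 524.53/230 = 2.28 A.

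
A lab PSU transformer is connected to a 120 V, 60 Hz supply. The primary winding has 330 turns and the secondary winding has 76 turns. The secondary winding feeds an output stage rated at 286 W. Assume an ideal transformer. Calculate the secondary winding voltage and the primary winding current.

V_s = V_p × N_s/N_p = 120 × 76/330 = 27.636 V.
I_s = P/V_s = 286/27.636 = 10.349 A.
I_p = I_s × N_s/N_p = 10.349 × 76/330 = 2.38 A.

V_s ≈ 27.6 V, I_p ≈ 2.38 A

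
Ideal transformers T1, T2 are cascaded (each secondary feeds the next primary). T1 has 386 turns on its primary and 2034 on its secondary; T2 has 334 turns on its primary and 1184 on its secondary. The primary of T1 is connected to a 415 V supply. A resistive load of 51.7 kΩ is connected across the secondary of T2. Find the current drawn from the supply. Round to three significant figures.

Secondary of T1: V = 415.00 × 2034/386 = 2186.8 V.
Secondary of T2: V = 2186.8 × 1184/334 = 7752.1 V.
I_load = 7752.1/51700 = 0.14994 A, so P_out = 7752.1 × 0.14994 = 1162.4 W.
All ideal ⇒ P_in = P_out, so I_supply = 1162.4/415 = 2.80 A.

I_supply ≈ 2.80 A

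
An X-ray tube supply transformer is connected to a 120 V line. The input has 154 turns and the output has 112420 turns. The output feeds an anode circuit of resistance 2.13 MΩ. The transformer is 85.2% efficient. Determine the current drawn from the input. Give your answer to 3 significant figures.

V_out = 120 × 112420/154 = 87600 V.
I_out = V_out/R = 87600/(2.13×10^6) = 0.041127 A.
P_out = V_out I_out = 87600 × 0.041127 = 3602.7 W.
P_in = P_out/η = 3602.7/0.852 = 4228.5 W.
I_in = P_in/V_in = 4228.5/120 = 35.2 A.

I_in ≈ 35.2 A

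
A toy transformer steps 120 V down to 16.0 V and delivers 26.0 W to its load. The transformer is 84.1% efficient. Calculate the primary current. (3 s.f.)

P_in = P_out/η = 26.0/0.841 = 30.916 W.
I_p = P_in/V_p = 30.916/120 = 0.258 A.

I_p ≈ 0.258 A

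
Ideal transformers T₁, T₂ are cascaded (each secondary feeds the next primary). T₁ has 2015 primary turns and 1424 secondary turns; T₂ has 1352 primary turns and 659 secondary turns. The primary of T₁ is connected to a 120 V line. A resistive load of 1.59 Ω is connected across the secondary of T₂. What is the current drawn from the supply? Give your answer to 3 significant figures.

I_supply ≈ 8.96 A

After T₁: V = 120.00 × 1424/2015 = 84.804 V.
After T₂: V = 84.804 × 659/1352 = 41.336 V.
I_load = 41.336/1.59 = 25.997 A, so P_out = 41.336 × 25.997 = 1074.6 W.
All ideal ⇒ P_in = P_out, so I_supply = 1074.6/120 = 8.96 A.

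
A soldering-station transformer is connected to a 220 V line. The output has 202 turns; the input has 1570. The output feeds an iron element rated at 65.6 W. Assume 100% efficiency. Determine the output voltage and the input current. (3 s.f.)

V_out ≈ 28.3 V, I_in ≈ 0.298 A

V_out = V_in × N_out/N_in = 220 × 202/1570 = 28.306 V.
I_out = P/V_out = 65.6/28.306 = 2.3176 A.
I_in = I_out × N_out/N_in = 2.3176 × 202/1570 = 0.298 A.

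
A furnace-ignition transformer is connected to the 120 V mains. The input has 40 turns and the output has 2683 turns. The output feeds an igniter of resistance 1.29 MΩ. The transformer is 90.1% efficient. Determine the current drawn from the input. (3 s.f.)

V_out = 120 × 2683/40 = 8049.0 V.
I_out = V_out/R = 8049.0/(1.29×10^6) = 0.0062395 A.
P_out = V_out I_out = 8049.0 × 0.0062395 = 50.222 W.
P_in = P_out/η = 50.222/0.901 = 55.740 W.
I_in = P_in/V_in = 55.740/120 = 0.465 A.

I_in ≈ 0.465 A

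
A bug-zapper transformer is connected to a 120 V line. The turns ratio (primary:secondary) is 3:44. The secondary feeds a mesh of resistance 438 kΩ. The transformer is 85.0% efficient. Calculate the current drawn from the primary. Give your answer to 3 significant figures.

I_p ≈ 0.0693 A

V_s = 120 × 44/3 = 1760.0 V.
I_s = V_s/R = 1760.0/438000 = 0.0040183 A.
P_out = V_s I_s = 1760.0 × 0.0040183 = 7.0721 W.
P_in = P_out/η = 7.0721/0.850 = 8.3202 W.
I_p = P_in/V_p = 8.3202/120 = 0.0693 A.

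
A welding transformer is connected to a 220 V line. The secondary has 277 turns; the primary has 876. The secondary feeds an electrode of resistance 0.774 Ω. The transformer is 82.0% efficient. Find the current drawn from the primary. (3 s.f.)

I_p ≈ 34.7 A

V_s = 220 × 277/876 = 69.566 V.
I_s = V_s/R = 69.566/0.774 = 89.879 A.
P_out = V_s I_s = 69.566 × 89.879 = 6252.5 W.
P_in = P_out/η = 6252.5/0.820 = 7625.0 W.
I_p = P_in/V_p = 7625.0/220 = 34.7 A.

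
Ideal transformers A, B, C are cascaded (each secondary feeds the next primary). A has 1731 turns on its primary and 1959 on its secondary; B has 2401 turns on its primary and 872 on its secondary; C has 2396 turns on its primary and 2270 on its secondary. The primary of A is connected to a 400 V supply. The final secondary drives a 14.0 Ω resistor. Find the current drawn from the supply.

Secondary of A: V = 400.00 × 1959/1731 = 452.69 V.
Secondary of B: V = 452.69 × 872/2401 = 164.41 V.
Secondary of C: V = 164.41 × 2270/2396 = 155.76 V.
I_load = 155.76/14.0 = 11.126 A, so P_out = 155.76 × 11.126 = 1733.0 W.
All ideal ⇒ P_in = P_out, so I_supply = 1733.0/400 = 4.33 A.

I_supply ≈ 4.33 A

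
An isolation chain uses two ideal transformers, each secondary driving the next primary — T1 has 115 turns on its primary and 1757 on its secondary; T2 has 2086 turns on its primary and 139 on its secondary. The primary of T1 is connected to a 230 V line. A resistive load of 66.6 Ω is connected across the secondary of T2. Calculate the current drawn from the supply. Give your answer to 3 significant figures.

I_supply ≈ 3.58 A

After T1: V = 230.00 × 1757/115 = 3514.0 V.
After T2: V = 3514.0 × 139/2086 = 234.15 V.
I_load = 234.15/66.6 = 3.5158 A, so P_out = 234.15 × 3.5158 = 823.25 W.
All ideal ⇒ P_in = P_out, so I_supply = 823.25/230 = 3.58 A.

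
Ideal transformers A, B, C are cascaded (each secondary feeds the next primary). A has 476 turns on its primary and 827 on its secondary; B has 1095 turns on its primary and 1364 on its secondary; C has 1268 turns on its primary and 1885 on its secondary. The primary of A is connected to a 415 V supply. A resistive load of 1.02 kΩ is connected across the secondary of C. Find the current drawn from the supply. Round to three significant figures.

I_supply ≈ 4.21 A

After A: V = 415.00 × 827/476 = 721.02 V.
After B: V = 721.02 × 1364/1095 = 898.15 V.
After C: V = 898.15 × 1885/1268 = 1335.2 V.
I_load = 1335.2/1020 = 1.3090 A, so P_out = 1335.2 × 1.3090 = 1747.7 W.
All ideal ⇒ P_in = P_out, so I_supply = 1747.7/415 = 4.21 A.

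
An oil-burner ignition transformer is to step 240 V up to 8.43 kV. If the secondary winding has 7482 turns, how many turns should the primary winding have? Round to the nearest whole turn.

N_p/N_s = V_p/V_s, so N_p = 7482 × 240/8430 = 213.0 ≈ 213 turns.

N_p = 213 turns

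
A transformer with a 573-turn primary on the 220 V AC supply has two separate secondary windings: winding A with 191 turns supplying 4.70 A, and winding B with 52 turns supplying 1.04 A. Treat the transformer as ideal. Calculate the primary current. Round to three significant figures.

V_A = 220 × 191/573 = 73.333 V; V_B = 220 × 52/573 = 19.965 V.
P_out = V_A I_A + V_B I_B = 73.333×4.70 + 19.965×1.04 = 344.67 + 20.764 = 365.43 W.
Ideal ⇒ P_in = P_out, so I_p = P_out/V_p = 365.43/220 = 1.66 A.

I_p ≈ 1.66 A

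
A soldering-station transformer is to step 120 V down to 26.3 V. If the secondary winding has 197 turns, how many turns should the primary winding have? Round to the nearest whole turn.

N_p/N_s = V_p/V_s, so N_p = 197 × 120/26.3 = 898.9 ≈ 899 turns.

N_p = 899 turns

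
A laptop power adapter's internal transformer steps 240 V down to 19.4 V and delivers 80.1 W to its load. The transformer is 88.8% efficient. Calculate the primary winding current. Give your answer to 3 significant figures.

P_in = P_out/η = 80.1/0.888 = 90.203 W.
I_p = P_in/V_p = 90.203/240 = 0.376 A.

I_p ≈ 0.376 A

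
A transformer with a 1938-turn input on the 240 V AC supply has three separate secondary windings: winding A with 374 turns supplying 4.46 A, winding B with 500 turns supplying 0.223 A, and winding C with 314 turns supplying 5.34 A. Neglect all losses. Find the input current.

V_A = 240 × 374/1938 = 46.316 V; V_B = 240 × 500/1938 = 61.920 V; V_C = 240 × 314/1938 = 38.885 V.
P_out = V_A I_A + V_B I_B + V_C I_C = 46.316×4.46 + 61.920×0.223 + 38.885×5.34 = 206.57 + 13.808 + 207.65 = 428.02 W.
Ideal ⇒ P_in = P_out, so I_in = P_out/V_in = 428.02/240 = 1.78 A.

I_in ≈ 1.78 A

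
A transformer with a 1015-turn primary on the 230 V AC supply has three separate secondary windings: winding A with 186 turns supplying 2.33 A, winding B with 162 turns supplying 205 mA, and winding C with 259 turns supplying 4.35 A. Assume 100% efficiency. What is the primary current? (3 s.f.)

I_p ≈ 1.57 A

V_A = 230 × 186/1015 = 42.148 V; V_B = 230 × 162/1015 = 36.709 V; V_C = 230 × 259/1015 = 58.690 V.
P_out = V_A I_A + V_B I_B + V_C I_C = 42.148×2.33 + 36.709×0.205 + 58.690×4.35 = 98.204 + 7.5254 + 255.30 = 361.03 W.
Ideal ⇒ P_in = P_out, so I_p = P_out/V_p = 361.03/230 = 1.57 A.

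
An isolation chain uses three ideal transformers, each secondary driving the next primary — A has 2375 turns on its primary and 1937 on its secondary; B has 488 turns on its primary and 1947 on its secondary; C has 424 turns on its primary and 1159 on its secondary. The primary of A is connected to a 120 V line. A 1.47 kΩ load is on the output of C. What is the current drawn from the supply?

I_supply ≈ 6.46 A

Secondary of A: V = 120.00 × 1937/2375 = 97.869 V.
Secondary of B: V = 97.869 × 1947/488 = 390.48 V.
Secondary of C: V = 390.48 × 1159/424 = 1067.4 V.
I_load = 1067.4/1470 = 0.72610 A, so P_out = 1067.4 × 0.72610 = 775.01 W.
All ideal ⇒ P_in = P_out, so I_supply = 775.01/120 = 6.46 A.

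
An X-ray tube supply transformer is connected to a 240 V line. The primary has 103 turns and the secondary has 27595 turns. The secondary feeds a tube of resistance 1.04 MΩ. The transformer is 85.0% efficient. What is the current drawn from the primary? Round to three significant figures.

I_p ≈ 19.5 A

V_s = 240 × 27595/103 = 64299 V.
I_s = V_s/R = 64299/(1.04×10^6) = 0.061826 A.
P_out = V_s I_s = 64299 × 0.061826 = 3975.4 W.
P_in = P_out/η = 3975.4/0.850 = 4676.9 W.
I_p = P_in/V_p = 4676.9/240 = 19.5 A.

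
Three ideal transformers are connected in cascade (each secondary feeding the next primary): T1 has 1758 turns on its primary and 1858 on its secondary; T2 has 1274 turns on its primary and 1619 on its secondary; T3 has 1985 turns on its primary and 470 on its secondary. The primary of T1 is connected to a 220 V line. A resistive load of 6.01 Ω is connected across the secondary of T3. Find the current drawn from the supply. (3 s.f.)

Secondary of T1: V = 220.00 × 1858/1758 = 232.51 V.
Secondary of T2: V = 232.51 × 1619/1274 = 295.48 V.
Secondary of T3: V = 295.48 × 470/1985 = 69.962 V.
I_load = 69.962/6.01 = 11.641 A, so P_out = 69.962 × 11.641 = 814.43 W.
All ideal ⇒ P_in = P_out, so I_supply = 814.43/220 = 3.70 A.

I_supply ≈ 3.70 A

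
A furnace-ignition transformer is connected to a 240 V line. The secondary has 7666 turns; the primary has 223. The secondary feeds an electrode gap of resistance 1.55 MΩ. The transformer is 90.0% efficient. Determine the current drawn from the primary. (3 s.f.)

I_p ≈ 0.203 A

V_s = 240 × 7666/223 = 8250.4 V.
I_s = V_s/R = 8250.4/(1.55×10^6) = 0.0053228 A.
P_out = V_s I_s = 8250.4 × 0.0053228 = 43.916 W.
P_in = P_out/η = 43.916/0.900 = 48.795 W.
I_p = P_in/V_p = 48.795/240 = 0.203 A.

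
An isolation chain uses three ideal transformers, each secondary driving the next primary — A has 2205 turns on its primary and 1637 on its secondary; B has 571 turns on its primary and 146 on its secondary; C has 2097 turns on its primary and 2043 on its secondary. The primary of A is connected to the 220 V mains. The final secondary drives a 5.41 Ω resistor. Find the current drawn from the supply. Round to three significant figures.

Secondary of A: V = 220.00 × 1637/2205 = 163.33 V.
Secondary of B: V = 163.33 × 146/571 = 41.762 V.
Secondary of C: V = 41.762 × 2043/2097 = 40.686 V.
I_load = 40.686/5.41 = 7.5206 A, so P_out = 40.686 × 7.5206 = 305.99 W.
All ideal ⇒ P_in = P_out, so I_supply = 305.99/220 = 1.39 A.

I_supply ≈ 1.39 A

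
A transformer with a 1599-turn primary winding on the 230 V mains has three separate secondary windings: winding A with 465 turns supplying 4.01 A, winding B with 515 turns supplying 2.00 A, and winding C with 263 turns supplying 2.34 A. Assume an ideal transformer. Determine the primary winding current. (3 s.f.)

V_A = 230 × 465/1599 = 66.886 V; V_B = 230 × 515/1599 = 74.078 V; V_C = 230 × 263/1599 = 37.830 V.
P_out = V_A I_A + V_B I_B + V_C I_C = 66.886×4.01 + 74.078×2.00 + 37.830×2.34 = 268.21 + 148.16 + 88.522 = 504.89 W.
Ideal ⇒ P_in = P_out, so I_p = P_out/V_p = 504.89/230 = 2.20 A.

I_p ≈ 2.20 A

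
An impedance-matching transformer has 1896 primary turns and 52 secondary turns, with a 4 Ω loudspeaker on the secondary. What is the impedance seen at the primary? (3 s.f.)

Z_p = (N_p/N_s)² × Z_s = (1896/52)² × 4 = 5320 Ω.

Z_p ≈ 5320 Ω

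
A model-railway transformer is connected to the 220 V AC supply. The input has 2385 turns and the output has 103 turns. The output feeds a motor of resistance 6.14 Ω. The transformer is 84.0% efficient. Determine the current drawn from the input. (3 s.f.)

I_in ≈ 0.0796 A

V_out = 220 × 103/2385 = 9.5010 V.
I_out = V_out/R = 9.5010/6.14 = 1.5474 A.
P_out = V_out I_out = 9.5010 × 1.5474 = 14.702 W.
P_in = P_out/η = 14.702/0.840 = 17.502 W.
I_in = P_in/V_in = 17.502/220 = 0.0796 A.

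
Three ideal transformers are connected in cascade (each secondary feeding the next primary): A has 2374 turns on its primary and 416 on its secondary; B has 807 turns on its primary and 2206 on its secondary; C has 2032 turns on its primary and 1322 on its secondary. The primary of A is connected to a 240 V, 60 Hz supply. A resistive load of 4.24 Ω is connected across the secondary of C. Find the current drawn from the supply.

Secondary of A: V = 240.00 × 416/2374 = 42.056 V.
Secondary of B: V = 42.056 × 2206/807 = 114.96 V.
Secondary of C: V = 114.96 × 1322/2032 = 74.793 V.
I_load = 74.793/4.24 = 17.640 A, so P_out = 74.793 × 17.640 = 1319.4 W.
All ideal ⇒ P_in = P_out, so I_supply = 1319.4/240 = 5.50 A.

I_supply ≈ 5.50 A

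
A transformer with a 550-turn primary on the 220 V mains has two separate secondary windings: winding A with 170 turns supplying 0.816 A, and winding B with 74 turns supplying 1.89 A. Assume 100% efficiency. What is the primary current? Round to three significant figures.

I_p ≈ 0.507 A

V_A = 220 × 170/550 = 68.000 V; V_B = 220 × 74/550 = 29.600 V.
P_out = V_A I_A + V_B I_B = 68.000×0.816 + 29.600×1.89 = 55.488 + 55.944 = 111.43 W.
Ideal ⇒ P_in = P_out, so I_p = P_out/V_p = 111.43/220 = 0.507 A.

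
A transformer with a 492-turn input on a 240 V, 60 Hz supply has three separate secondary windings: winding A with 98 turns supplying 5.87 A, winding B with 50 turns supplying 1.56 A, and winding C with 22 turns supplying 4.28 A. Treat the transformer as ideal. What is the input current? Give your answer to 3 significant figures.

I_in ≈ 1.52 A

V_A = 240 × 98/492 = 47.805 V; V_B = 240 × 50/492 = 24.390 V; V_C = 240 × 22/492 = 10.732 V.
P_out = V_A I_A + V_B I_B + V_C I_C = 47.805×5.87 + 24.390×1.56 + 10.732×4.28 = 280.61 + 38.049 + 45.932 = 364.60 W.
Ideal ⇒ P_in = P_out, so I_in = P_out/V_in = 364.60/240 = 1.52 A.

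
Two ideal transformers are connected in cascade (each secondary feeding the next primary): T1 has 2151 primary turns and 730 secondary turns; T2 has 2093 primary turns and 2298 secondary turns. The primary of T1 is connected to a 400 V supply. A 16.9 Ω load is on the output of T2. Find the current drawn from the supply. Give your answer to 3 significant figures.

After T1: V = 400.00 × 730/2151 = 135.75 V.
After T2: V = 135.75 × 2298/2093 = 149.05 V.
I_load = 149.05/16.9 = 8.8193 A, so P_out = 149.05 × 8.8193 = 1314.5 W.
All ideal ⇒ P_in = P_out, so I_supply = 1314.5/400 = 3.29 A.

I_supply ≈ 3.29 A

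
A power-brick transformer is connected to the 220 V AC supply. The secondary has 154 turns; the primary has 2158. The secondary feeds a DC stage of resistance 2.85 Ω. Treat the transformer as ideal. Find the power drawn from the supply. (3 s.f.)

P ≈ 86.5 W

V_s = V_p × N_s/N_p = 220 × 154/2158 = 15.700 V.
I_s = V_s/R = 15.700/2.85 = 5.5087 A.
I_p = I_s × N_s/N_p = 5.5087 × 154/2158 = 0.39311 A.
P = V_p I_p = 220 × 0.39311 = 86.5 W.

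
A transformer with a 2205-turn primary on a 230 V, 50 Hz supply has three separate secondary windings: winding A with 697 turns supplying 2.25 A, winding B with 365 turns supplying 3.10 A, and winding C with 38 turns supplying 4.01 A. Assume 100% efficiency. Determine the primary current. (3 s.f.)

V_A = 230 × 697/2205 = 72.703 V; V_B = 230 × 365/2205 = 38.073 V; V_C = 230 × 38/2205 = 3.9637 V.
P_out = V_A I_A + V_B I_B + V_C I_C = 72.703×2.25 + 38.073×3.10 + 3.9637×4.01 = 163.58 + 118.02 + 15.895 = 297.50 W.
Ideal ⇒ P_in = P_out, so I_p = P_out/V_p = 297.50/230 = 1.29 A.

I_p ≈ 1.29 A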